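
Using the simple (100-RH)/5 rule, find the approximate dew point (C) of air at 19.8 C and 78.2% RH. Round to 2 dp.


Td = 19.8 - (100-78.2)/5 = 15.44 C

15.44 C


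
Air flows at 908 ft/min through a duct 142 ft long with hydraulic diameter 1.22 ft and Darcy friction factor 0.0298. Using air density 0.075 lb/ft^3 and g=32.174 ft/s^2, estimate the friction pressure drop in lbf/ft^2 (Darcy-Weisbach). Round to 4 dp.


v_fps = 908/60 = 15.1333 ft/s
dp = 0.0298*(142/1.22)*0.075*15.1333^2/(2*32.174) = 0.9258 lbf/ft^2

0.9258 lbf/ft^2


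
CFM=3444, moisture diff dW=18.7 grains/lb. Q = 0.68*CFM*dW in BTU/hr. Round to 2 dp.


Q = 0.68 * 3444 * 18.7 = 43793.90 BTU/hr

43793.90 BTU/hr


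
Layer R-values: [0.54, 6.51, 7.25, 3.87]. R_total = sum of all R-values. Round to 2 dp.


R_total = 0.54 + 6.51 + 7.25 + 3.87 = 18.17

18.17


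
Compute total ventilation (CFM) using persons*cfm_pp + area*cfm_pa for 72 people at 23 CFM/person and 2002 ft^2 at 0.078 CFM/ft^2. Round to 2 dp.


Total = 72*23 + 2002*0.078 = 1812.16 CFM

1812.16 CFM


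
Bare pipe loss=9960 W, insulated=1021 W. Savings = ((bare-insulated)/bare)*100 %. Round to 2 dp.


Savings = ((9960-1021)/9960)*100 = 89.75 %

89.75 %


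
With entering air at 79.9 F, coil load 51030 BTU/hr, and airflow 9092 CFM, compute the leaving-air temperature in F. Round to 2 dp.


dT = 51030/(1.08*9092) = 5.1969
T_leave = 79.9 - 5.1969 = 74.70 F

74.70 F


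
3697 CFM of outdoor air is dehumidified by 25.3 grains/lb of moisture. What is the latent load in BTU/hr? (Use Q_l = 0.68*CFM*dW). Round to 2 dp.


Q = 0.68 * 3697 * 25.3 = 63603.19 BTU/hr

63603.19 BTU/hr


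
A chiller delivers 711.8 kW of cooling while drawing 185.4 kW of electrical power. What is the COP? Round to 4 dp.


COP = 711.8 / 185.4 = 3.8393

3.8393


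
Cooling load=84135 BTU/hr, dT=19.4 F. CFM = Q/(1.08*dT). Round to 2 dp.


CFM = 84135 / (1.08 * 19.4) = 4015.61

4015.61 CFM


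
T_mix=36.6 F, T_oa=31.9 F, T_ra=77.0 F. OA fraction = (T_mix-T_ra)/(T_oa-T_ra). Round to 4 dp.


frac = (36.6 - 77.0) / (31.9 - 77.0) = 0.8958

0.8958


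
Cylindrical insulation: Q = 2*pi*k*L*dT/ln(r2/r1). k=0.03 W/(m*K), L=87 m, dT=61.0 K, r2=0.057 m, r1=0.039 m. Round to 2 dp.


Q = 2*pi*0.03*87*61.0/ln(0.057/0.039) = 2636.03 W

2636.03 W


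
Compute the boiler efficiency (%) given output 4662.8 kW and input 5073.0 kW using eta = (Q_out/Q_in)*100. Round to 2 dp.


eta = (4662.8/5073.0)*100 = 91.91 %

91.91 %


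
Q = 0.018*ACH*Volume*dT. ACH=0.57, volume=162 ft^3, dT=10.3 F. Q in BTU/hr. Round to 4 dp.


Q = 0.018 * 0.57 * 162 * 10.3 = 17.1198 BTU/hr

17.1198 BTU/hr


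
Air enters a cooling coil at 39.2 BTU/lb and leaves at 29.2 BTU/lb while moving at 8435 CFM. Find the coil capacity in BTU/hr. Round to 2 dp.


Q = 4.5 * 8435 * (39.2 - 29.2) = 379575.00 BTU/hr

379575.00 BTU/hr


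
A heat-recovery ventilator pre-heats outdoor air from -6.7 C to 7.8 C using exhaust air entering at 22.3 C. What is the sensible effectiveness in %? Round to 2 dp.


eff = (7.8-(-6.7))/(22.3-(-6.7))*100 = 50.00 %

50.00 %


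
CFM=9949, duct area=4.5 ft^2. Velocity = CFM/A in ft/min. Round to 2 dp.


V = 9949 / 4.5 = 2210.89 ft/min

2210.89 ft/min


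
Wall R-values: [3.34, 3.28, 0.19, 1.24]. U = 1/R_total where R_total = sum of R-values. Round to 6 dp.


R_total = 3.34 + 3.28 + 0.19 + 1.24 = 8.05
U = 1/8.05 = 0.124224

0.124224


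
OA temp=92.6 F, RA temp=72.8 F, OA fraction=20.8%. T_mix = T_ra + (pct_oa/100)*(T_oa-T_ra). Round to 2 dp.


T_mix = 72.8 + (20.8/100)*(92.6-72.8) = 76.92 F

76.92 F


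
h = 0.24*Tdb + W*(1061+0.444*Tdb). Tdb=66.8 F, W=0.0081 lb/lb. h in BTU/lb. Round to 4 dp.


h = 0.24*66.8 + 0.0081*(1061+0.444*66.8) = 24.8663 BTU/lb

24.8663 BTU/lb


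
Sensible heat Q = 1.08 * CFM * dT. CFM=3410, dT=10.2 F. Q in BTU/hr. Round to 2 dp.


Q = 1.08 * 3410 * 10.2 = 37564.56 BTU/hr

37564.56 BTU/hr


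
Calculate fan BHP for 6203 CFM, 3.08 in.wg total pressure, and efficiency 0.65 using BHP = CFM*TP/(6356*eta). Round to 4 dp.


BHP = 6203 * 3.08 / (6356 * 0.65) = 4.6244 hp

4.6244 hp


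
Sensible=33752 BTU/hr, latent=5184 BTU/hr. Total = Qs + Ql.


Qt = 33752 + 5184 = 38936 BTU/hr

38936 BTU/hr


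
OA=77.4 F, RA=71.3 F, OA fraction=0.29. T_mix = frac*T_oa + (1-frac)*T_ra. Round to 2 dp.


T_mix = 0.29*77.4 + 0.71*71.3 = 73.07 F

73.07 F


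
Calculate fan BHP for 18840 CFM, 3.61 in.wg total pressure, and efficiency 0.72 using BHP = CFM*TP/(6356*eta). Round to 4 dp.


BHP = 18840 * 3.61 / (6356 * 0.72) = 14.8618 hp

14.8618 hp


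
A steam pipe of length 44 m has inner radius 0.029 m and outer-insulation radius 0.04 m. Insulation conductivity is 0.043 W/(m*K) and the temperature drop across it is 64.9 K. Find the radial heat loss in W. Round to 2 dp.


Q = 2*pi*0.043*44*64.9/ln(0.04/0.029) = 2399.12 W

2399.12 W


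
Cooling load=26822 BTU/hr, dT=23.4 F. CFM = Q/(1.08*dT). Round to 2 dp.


CFM = 26822 / (1.08 * 23.4) = 1061.33

1061.33 CFM


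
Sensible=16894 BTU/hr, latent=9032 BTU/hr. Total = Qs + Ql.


Qt = 16894 + 9032 = 25926 BTU/hr

25926 BTU/hr


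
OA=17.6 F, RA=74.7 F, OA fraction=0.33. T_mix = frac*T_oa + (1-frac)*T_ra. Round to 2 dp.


T_mix = 0.33*17.6 + 0.67*74.7 = 55.86 F

55.86 F


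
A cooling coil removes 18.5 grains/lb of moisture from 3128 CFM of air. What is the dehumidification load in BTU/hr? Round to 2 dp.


Q = 0.68 * 3128 * 18.5 = 39350.24 BTU/hr

39350.24 BTU/hr


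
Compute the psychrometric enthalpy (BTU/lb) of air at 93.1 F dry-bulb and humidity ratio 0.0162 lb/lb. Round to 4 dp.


h = 0.24*93.1 + 0.0162*(1061+0.444*93.1) = 40.2018 BTU/lb

40.2018 BTU/lb


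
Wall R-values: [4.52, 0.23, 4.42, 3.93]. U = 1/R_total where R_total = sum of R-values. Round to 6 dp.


R_total = 4.52 + 0.23 + 4.42 + 3.93 = 13.10
U = 1/13.10 = 0.076336

0.076336


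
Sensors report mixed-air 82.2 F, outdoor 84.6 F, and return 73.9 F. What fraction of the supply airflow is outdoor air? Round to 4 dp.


frac = (82.2 - 73.9) / (84.6 - 73.9) = 0.7757

0.7757


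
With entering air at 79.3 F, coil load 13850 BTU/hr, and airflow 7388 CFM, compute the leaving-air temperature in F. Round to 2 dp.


dT = 13850/(1.08*7388) = 1.7358
T_leave = 79.3 - 1.7358 = 77.56 F

77.56 F


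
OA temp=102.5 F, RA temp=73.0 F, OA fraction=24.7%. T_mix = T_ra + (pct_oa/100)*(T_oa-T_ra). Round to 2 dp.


T_mix = 73.0 + (24.7/100)*(102.5-73.0) = 80.29 F

80.29 F


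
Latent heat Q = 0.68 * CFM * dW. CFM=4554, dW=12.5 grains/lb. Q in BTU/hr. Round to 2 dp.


Q = 0.68 * 4554 * 12.5 = 38709.00 BTU/hr

38709.00 BTU/hr


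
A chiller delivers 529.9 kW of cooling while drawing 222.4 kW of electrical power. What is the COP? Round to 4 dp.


COP = 529.9 / 222.4 = 2.3826

2.3826


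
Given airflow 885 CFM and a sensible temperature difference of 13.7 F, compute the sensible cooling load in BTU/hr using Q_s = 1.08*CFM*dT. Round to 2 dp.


Q = 1.08 * 885 * 13.7 = 13094.46 BTU/hr

13094.46 BTU/hr


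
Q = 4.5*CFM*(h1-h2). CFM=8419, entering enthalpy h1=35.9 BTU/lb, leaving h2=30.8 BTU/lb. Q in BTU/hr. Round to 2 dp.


Q = 4.5 * 8419 * (35.9 - 30.8) = 193216.05 BTU/hr

193216.05 BTU/hr


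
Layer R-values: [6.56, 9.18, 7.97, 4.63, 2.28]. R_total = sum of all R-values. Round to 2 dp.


R_total = 6.56 + 9.18 + 7.97 + 4.63 + 2.28 = 30.62

30.62


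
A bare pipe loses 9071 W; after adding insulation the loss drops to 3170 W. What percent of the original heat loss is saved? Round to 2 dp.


Savings = ((9071-3170)/9071)*100 = 65.05 %

65.05 %


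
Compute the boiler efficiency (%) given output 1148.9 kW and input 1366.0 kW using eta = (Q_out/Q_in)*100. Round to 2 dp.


eta = (1148.9/1366.0)*100 = 84.11 %

84.11 %


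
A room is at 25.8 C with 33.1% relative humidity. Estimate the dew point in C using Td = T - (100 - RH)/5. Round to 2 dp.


Td = 25.8 - (100-33.1)/5 = 12.42 C

12.42 C


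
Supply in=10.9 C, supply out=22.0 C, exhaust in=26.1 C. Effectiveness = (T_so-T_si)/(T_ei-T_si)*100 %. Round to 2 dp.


eff = (22.0-10.9)/(26.1-10.9)*100 = 73.03 %

73.03 %


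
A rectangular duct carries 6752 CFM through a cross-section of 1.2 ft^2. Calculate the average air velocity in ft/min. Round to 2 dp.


V = 6752 / 1.2 = 5626.67 ft/min

5626.67 ft/min


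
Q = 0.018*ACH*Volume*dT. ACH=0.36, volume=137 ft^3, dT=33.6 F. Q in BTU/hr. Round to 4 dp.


Q = 0.018 * 0.36 * 137 * 33.6 = 29.8287 BTU/hr

29.8287 BTU/hr


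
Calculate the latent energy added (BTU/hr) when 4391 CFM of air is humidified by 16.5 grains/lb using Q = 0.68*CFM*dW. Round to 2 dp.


Q = 0.68 * 4391 * 16.5 = 49267.02 BTU/hr

49267.02 BTU/hr


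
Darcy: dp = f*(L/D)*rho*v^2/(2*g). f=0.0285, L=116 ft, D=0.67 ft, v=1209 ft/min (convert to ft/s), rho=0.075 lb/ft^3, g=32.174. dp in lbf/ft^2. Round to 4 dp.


v_fps = 1209/60 = 20.15 ft/s
dp = 0.0285*(116/0.67)*0.075*20.15^2/(2*32.174) = 2.3351 lbf/ft^2

2.3351 lbf/ft^2


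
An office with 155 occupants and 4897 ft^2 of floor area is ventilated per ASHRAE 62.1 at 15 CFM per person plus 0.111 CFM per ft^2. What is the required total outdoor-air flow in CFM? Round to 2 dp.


Total = 155*15 + 4897*0.111 = 2868.57 CFM

2868.57 CFM


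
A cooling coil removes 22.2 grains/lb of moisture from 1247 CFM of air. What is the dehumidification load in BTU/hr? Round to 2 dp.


Q = 0.68 * 1247 * 22.2 = 18824.71 BTU/hr

18824.71 BTU/hr


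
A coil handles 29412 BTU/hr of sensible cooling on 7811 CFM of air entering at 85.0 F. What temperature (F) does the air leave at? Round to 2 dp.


dT = 29412/(1.08*7811) = 3.4865
T_leave = 85.0 - 3.4865 = 81.51 F

81.51 F


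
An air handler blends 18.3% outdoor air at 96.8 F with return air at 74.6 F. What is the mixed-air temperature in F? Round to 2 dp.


T_mix = 74.6 + (18.3/100)*(96.8-74.6) = 78.66 F

78.66 F


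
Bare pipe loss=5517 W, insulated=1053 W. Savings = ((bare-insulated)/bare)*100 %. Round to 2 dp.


Savings = ((5517-1053)/5517)*100 = 80.91 %

80.91 %


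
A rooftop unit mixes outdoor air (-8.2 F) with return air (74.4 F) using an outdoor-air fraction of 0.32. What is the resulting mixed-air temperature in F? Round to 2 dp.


T_mix = 0.32*(-8.2) + 0.68*74.4 = 47.97 F

47.97 F


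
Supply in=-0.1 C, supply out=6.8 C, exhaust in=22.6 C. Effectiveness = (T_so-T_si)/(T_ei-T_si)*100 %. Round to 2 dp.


eff = (6.8-(-0.1))/(22.6-(-0.1))*100 = 30.40 %

30.40 %


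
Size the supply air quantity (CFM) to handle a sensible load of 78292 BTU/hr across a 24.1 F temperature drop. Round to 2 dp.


CFM = 78292 / (1.08 * 24.1) = 3007.99

3007.99 CFM


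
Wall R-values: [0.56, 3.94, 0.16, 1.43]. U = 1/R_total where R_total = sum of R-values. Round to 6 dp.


R_total = 0.56 + 3.94 + 0.16 + 1.43 = 6.09
U = 1/6.09 = 0.164204

0.164204


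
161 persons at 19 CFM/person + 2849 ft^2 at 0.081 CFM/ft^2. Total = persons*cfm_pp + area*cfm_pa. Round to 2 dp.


Total = 161*19 + 2849*0.081 = 3289.77 CFM

3289.77 CFM


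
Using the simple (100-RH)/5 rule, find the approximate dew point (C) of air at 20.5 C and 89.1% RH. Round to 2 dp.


Td = 20.5 - (100-89.1)/5 = 18.32 C

18.32 C


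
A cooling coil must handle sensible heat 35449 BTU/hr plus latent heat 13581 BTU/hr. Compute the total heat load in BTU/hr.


Qt = 35449 + 13581 = 49030 BTU/hr

49030 BTU/hr


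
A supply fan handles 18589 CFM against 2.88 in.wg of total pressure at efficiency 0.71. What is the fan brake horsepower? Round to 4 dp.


BHP = 18589 * 2.88 / (6356 * 0.71) = 11.8633 hp

11.8633 hp


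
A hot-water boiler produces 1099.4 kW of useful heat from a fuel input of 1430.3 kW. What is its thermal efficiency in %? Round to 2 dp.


eta = (1099.4/1430.3)*100 = 76.86 %

76.86 %


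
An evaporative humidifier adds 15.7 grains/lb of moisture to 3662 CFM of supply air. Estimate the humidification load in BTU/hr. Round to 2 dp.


Q = 0.68 * 3662 * 15.7 = 39095.51 BTU/hr

39095.51 BTU/hr


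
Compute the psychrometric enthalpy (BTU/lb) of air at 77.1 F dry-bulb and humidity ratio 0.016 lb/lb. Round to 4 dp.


h = 0.24*77.1 + 0.016*(1061+0.444*77.1) = 36.0277 BTU/lb

36.0277 BTU/lb


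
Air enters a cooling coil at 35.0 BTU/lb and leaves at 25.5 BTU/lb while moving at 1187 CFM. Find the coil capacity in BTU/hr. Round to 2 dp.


Q = 4.5 * 1187 * (35.0 - 25.5) = 50744.25 BTU/hr

50744.25 BTU/hr


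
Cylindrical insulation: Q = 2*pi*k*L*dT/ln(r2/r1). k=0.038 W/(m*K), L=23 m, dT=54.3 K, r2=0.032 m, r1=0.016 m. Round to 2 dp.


Q = 2*pi*0.038*23*54.3/ln(0.032/0.016) = 430.20 W

430.20 W


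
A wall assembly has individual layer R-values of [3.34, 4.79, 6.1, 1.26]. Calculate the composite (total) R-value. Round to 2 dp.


R_total = 3.34 + 4.79 + 6.1 + 1.26 = 15.49

15.49


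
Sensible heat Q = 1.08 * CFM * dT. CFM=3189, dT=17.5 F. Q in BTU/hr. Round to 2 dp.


Q = 1.08 * 3189 * 17.5 = 60272.10 BTU/hr

60272.10 BTU/hr


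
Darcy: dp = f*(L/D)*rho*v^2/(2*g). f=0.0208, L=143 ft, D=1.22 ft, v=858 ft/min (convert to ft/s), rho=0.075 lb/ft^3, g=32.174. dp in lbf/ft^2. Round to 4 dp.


v_fps = 858/60 = 14.3 ft/s
dp = 0.0208*(143/1.22)*0.075*14.3^2/(2*32.174) = 0.5811 lbf/ft^2

0.5811 lbf/ft^2


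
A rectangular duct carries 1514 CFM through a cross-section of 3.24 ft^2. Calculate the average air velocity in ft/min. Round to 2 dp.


V = 1514 / 3.24 = 467.28 ft/min

467.28 ft/min


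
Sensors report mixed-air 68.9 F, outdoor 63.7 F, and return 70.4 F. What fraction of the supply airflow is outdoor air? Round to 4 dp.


frac = (68.9 - 70.4) / (63.7 - 70.4) = 0.2239

0.2239


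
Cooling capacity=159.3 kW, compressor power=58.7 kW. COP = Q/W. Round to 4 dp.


COP = 159.3 / 58.7 = 2.7138

2.7138


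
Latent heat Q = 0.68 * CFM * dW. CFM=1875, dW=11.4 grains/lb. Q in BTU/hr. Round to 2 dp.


Q = 0.68 * 1875 * 11.4 = 14535.00 BTU/hr

14535.00 BTU/hr


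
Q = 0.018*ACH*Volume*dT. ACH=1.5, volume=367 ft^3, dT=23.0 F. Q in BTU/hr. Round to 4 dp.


Q = 0.018 * 1.5 * 367 * 23.0 = 227.9070 BTU/hr

227.9070 BTU/hr


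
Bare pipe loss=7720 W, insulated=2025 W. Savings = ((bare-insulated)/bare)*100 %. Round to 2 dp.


Savings = ((7720-2025)/7720)*100 = 73.77 %

73.77 %


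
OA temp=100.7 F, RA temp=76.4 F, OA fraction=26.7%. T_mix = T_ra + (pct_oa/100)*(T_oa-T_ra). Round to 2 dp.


T_mix = 76.4 + (26.7/100)*(100.7-76.4) = 82.89 F

82.89 F


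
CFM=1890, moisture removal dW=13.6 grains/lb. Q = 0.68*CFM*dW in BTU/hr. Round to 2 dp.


Q = 0.68 * 1890 * 13.6 = 17478.72 BTU/hr

17478.72 BTU/hr


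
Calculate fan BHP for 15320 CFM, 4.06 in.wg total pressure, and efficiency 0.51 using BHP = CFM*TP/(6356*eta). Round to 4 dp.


BHP = 15320 * 4.06 / (6356 * 0.51) = 19.1880 hp

19.1880 hp


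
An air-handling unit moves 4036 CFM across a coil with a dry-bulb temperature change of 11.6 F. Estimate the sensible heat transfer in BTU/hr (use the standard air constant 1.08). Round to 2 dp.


Q = 1.08 * 4036 * 11.6 = 50563.01 BTU/hr

50563.01 BTU/hr


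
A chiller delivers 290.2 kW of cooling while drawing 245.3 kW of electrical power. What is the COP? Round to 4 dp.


COP = 290.2 / 245.3 = 1.1830

1.1830


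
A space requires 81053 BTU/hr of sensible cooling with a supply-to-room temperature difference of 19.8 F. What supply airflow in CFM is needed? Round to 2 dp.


CFM = 81053 / (1.08 * 19.8) = 3790.36

3790.36 CFM


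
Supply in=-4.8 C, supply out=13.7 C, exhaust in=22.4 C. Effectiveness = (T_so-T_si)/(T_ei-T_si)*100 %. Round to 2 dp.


eff = (13.7-(-4.8))/(22.4-(-4.8))*100 = 68.01 %

68.01 %


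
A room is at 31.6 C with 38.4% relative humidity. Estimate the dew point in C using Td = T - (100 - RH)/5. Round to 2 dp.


Td = 31.6 - (100-38.4)/5 = 19.28 C

19.28 C


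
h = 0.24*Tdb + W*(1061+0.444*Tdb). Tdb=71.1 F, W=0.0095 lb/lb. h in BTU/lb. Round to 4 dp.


h = 0.24*71.1 + 0.0095*(1061+0.444*71.1) = 27.4434 BTU/lb

27.4434 BTU/lb


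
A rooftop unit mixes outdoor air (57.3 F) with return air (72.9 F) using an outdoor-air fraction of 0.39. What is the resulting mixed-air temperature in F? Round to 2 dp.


T_mix = 0.39*57.3 + 0.61*72.9 = 66.82 F

66.82 F


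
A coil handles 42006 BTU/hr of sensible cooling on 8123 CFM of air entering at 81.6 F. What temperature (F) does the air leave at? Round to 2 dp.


dT = 42006/(1.08*8123) = 4.7882
T_leave = 81.6 - 4.7882 = 76.81 F

76.81 F


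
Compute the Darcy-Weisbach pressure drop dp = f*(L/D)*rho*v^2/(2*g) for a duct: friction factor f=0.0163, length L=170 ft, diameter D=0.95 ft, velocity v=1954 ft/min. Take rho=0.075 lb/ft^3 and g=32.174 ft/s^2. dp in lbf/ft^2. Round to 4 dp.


v_fps = 1954/60 = 32.5667 ft/s
dp = 0.0163*(170/0.95)*0.075*32.5667^2/(2*32.174) = 3.6057 lbf/ft^2

3.6057 lbf/ft^2


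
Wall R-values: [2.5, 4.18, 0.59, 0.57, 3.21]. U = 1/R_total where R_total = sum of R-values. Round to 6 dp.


R_total = 2.5 + 4.18 + 0.59 + 0.57 + 3.21 = 11.05
U = 1/11.05 = 0.090498

0.090498


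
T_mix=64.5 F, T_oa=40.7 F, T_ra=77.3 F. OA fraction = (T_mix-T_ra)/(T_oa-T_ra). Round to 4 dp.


frac = (64.5 - 77.3) / (40.7 - 77.3) = 0.3497

0.3497


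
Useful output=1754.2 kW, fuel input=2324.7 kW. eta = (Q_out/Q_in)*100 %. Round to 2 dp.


eta = (1754.2/2324.7)*100 = 75.46 %

75.46 %


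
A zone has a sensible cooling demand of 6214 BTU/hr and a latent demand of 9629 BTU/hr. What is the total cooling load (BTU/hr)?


Qt = 6214 + 9629 = 15843 BTU/hr

15843 BTU/hr


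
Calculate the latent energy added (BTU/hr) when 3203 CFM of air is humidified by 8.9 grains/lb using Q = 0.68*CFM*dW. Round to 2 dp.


Q = 0.68 * 3203 * 8.9 = 19384.56 BTU/hr

19384.56 BTU/hr


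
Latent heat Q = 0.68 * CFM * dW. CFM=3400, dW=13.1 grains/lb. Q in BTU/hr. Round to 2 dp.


Q = 0.68 * 3400 * 13.1 = 30287.20 BTU/hr

30287.20 BTU/hr


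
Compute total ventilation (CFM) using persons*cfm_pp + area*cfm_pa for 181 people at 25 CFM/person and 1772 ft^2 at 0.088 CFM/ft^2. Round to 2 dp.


Total = 181*25 + 1772*0.088 = 4680.94 CFM

4680.94 CFM


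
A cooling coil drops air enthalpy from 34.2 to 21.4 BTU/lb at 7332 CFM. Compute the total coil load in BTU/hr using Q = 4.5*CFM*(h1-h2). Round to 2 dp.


Q = 4.5 * 7332 * (34.2 - 21.4) = 422323.20 BTU/hr

422323.20 BTU/hr


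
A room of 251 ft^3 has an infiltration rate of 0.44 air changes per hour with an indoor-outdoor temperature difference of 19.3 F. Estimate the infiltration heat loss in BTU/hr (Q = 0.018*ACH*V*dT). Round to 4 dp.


Q = 0.018 * 0.44 * 251 * 19.3 = 38.3669 BTU/hr

38.3669 BTU/hr


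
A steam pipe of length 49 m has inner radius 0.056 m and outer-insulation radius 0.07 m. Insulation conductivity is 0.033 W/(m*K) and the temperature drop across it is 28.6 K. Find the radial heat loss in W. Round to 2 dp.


Q = 2*pi*0.033*49*28.6/ln(0.07/0.056) = 1302.18 W

1302.18 W


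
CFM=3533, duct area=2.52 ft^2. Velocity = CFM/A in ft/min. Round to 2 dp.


V = 3533 / 2.52 = 1401.98 ft/min

1401.98 ft/min


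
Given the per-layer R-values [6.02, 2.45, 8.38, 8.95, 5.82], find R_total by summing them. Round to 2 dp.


R_total = 6.02 + 2.45 + 8.38 + 8.95 + 5.82 = 31.62

31.62


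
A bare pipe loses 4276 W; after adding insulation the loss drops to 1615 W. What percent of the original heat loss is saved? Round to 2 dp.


Savings = ((4276-1615)/4276)*100 = 62.23 %

62.23 %


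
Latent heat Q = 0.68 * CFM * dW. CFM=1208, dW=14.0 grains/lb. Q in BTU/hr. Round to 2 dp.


Q = 0.68 * 1208 * 14.0 = 11500.16 BTU/hr

11500.16 BTU/hr


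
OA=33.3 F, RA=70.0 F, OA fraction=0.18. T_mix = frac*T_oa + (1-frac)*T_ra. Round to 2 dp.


T_mix = 0.18*33.3 + 0.82*70.0 = 63.39 F

63.39 F


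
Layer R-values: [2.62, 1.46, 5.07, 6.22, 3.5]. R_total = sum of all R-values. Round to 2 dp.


R_total = 2.62 + 1.46 + 5.07 + 6.22 + 3.5 = 18.87

18.87


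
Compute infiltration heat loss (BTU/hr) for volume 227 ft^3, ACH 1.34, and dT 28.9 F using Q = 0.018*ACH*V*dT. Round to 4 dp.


Q = 0.018 * 1.34 * 227 * 28.9 = 158.2344 BTU/hr

158.2344 BTU/hr


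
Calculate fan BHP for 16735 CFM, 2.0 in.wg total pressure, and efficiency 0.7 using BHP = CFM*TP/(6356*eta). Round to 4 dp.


BHP = 16735 * 2.0 / (6356 * 0.7) = 7.5227 hp

7.5227 hp


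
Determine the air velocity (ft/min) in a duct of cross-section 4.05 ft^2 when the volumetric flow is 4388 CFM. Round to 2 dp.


V = 4388 / 4.05 = 1083.46 ft/min

1083.46 ft/min


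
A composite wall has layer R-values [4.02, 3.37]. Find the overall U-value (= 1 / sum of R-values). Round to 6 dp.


R_total = 4.02 + 3.37 = 7.39
U = 1/7.39 = 0.135318

0.135318


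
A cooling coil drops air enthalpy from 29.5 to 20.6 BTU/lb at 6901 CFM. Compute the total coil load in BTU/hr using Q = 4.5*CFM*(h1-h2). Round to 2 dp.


Q = 4.5 * 6901 * (29.5 - 20.6) = 276385.05 BTU/hr

276385.05 BTU/hr


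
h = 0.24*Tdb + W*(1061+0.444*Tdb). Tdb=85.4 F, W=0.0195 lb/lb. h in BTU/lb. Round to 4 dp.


h = 0.24*85.4 + 0.0195*(1061+0.444*85.4) = 41.9249 BTU/lb

41.9249 BTU/lb


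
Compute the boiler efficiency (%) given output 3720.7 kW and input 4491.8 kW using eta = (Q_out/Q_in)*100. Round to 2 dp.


eta = (3720.7/4491.8)*100 = 82.83 %

82.83 %


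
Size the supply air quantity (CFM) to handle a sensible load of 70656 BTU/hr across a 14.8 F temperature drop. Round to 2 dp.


CFM = 70656 / (1.08 * 14.8) = 4420.42

4420.42 CFM


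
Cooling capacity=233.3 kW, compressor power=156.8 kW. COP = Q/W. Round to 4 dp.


COP = 233.3 / 156.8 = 1.4879

1.4879


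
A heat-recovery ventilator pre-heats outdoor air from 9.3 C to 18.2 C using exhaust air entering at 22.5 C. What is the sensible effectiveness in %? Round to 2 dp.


eff = (18.2-9.3)/(22.5-9.3)*100 = 67.42 %

67.42 %


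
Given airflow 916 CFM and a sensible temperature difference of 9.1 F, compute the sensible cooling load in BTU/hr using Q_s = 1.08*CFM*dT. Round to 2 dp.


Q = 1.08 * 916 * 9.1 = 9002.45 BTU/hr

9002.45 BTU/hr


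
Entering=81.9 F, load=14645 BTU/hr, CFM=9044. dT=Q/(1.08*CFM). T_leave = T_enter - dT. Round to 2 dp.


dT = 14645/(1.08*9044) = 1.4994
T_leave = 81.9 - 1.4994 = 80.40 F

80.40 F


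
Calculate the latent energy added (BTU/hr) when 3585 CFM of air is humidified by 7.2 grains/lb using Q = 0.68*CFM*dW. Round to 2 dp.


Q = 0.68 * 3585 * 7.2 = 17552.16 BTU/hr

17552.16 BTU/hr


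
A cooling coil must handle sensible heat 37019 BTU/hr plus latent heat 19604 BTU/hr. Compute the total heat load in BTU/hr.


Qt = 37019 + 19604 = 56623 BTU/hr

56623 BTU/hr


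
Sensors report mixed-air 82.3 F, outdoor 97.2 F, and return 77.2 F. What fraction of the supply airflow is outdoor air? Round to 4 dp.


frac = (82.3 - 77.2) / (97.2 - 77.2) = 0.2550

0.2550


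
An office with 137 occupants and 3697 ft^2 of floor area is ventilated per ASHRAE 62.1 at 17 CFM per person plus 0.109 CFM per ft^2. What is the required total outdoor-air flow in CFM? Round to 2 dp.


Total = 137*17 + 3697*0.109 = 2731.97 CFM

2731.97 CFM


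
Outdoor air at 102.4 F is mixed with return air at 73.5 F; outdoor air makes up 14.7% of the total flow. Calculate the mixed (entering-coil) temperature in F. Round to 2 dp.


T_mix = 73.5 + (14.7/100)*(102.4-73.5) = 77.75 F

77.75 F


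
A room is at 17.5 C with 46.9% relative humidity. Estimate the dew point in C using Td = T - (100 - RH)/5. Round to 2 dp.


Td = 17.5 - (100-46.9)/5 = 6.88 C

6.88 C


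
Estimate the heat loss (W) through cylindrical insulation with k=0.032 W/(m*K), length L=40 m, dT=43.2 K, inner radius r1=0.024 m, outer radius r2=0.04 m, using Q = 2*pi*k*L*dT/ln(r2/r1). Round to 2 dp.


Q = 2*pi*0.032*40*43.2/ln(0.04/0.024) = 680.14 W

680.14 W


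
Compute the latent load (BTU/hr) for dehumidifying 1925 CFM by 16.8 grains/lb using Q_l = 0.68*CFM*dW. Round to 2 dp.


Q = 0.68 * 1925 * 16.8 = 21991.20 BTU/hr

21991.20 BTU/hr


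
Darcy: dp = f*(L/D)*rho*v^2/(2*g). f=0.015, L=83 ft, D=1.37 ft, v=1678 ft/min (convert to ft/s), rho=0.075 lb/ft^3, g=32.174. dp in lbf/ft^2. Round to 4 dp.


v_fps = 1678/60 = 27.9667 ft/s
dp = 0.015*(83/1.37)*0.075*27.9667^2/(2*32.174) = 0.8284 lbf/ft^2

0.8284 lbf/ft^2


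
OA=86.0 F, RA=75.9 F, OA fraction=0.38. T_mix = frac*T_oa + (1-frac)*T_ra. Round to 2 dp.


T_mix = 0.38*86.0 + 0.62*75.9 = 79.74 F

79.74 F


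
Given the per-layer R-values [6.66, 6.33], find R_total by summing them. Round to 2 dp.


R_total = 6.66 + 6.33 = 12.99

12.99


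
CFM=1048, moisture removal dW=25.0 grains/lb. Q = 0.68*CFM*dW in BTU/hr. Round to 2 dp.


Q = 0.68 * 1048 * 25.0 = 17816.00 BTU/hr

17816.00 BTU/hr


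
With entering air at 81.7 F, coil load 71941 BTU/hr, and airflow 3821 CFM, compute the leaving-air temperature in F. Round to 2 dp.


dT = 71941/(1.08*3821) = 17.4331
T_leave = 81.7 - 17.4331 = 64.27 F

64.27 F


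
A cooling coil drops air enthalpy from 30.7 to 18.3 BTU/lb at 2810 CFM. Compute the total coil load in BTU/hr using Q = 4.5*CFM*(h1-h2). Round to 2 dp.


Q = 4.5 * 2810 * (30.7 - 18.3) = 156798.00 BTU/hr

156798.00 BTU/hr


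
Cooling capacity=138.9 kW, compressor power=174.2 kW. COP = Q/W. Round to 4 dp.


COP = 138.9 / 174.2 = 0.7974

0.7974


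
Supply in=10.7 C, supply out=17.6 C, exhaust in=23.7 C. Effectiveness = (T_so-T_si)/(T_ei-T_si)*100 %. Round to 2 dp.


eff = (17.6-10.7)/(23.7-10.7)*100 = 53.08 %

53.08 %


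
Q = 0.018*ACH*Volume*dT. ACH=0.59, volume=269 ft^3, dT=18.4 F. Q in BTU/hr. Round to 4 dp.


Q = 0.018 * 0.59 * 269 * 18.4 = 52.5648 BTU/hr

52.5648 BTU/hr


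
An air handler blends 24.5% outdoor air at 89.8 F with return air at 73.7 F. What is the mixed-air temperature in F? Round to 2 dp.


T_mix = 73.7 + (24.5/100)*(89.8-73.7) = 77.64 F

77.64 F


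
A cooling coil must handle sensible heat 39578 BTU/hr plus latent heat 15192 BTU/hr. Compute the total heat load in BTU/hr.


Qt = 39578 + 15192 = 54770 BTU/hr

54770 BTU/hr


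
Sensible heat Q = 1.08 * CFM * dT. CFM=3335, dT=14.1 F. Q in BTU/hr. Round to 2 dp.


Q = 1.08 * 3335 * 14.1 = 50785.38 BTU/hr

50785.38 BTU/hr


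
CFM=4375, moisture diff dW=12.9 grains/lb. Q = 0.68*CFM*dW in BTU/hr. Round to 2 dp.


Q = 0.68 * 4375 * 12.9 = 38377.50 BTU/hr

38377.50 BTU/hr


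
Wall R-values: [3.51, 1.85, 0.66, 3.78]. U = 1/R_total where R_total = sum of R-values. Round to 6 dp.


R_total = 3.51 + 1.85 + 0.66 + 3.78 = 9.80
U = 1/9.80 = 0.102041

0.102041


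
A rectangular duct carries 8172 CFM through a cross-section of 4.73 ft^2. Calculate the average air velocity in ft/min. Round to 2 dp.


V = 8172 / 4.73 = 1727.70 ft/min

1727.70 ft/min


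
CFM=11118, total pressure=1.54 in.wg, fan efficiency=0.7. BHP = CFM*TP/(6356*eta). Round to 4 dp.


BHP = 11118 * 1.54 / (6356 * 0.7) = 3.8483 hp

3.8483 hp


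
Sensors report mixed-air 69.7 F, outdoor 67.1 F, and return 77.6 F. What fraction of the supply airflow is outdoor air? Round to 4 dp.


frac = (69.7 - 77.6) / (67.1 - 77.6) = 0.7524

0.7524


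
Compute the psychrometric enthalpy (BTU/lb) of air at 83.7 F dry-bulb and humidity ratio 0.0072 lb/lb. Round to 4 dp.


h = 0.24*83.7 + 0.0072*(1061+0.444*83.7) = 27.9948 BTU/lb

27.9948 BTU/lb


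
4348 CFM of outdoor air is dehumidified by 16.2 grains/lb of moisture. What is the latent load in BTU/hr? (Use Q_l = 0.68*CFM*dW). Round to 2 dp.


Q = 0.68 * 4348 * 16.2 = 47897.57 BTU/hr

47897.57 BTU/hr


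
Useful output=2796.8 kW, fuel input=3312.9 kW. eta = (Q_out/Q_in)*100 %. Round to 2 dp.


eta = (2796.8/3312.9)*100 = 84.42 %

84.42 %


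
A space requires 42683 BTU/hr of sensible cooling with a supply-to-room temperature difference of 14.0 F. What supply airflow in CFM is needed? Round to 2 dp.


CFM = 42683 / (1.08 * 14.0) = 2822.95

2822.95 CFM


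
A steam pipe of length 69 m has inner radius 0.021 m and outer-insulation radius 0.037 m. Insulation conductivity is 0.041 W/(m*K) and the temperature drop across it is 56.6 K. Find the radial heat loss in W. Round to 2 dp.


Q = 2*pi*0.041*69*56.6/ln(0.037/0.021) = 1776.27 W

1776.27 W


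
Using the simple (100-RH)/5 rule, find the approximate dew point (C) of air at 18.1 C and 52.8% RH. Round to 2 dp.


Td = 18.1 - (100-52.8)/5 = 8.66 C

8.66 C


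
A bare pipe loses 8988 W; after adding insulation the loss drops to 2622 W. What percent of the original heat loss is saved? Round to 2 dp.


Savings = ((8988-2622)/8988)*100 = 70.83 %

70.83 %


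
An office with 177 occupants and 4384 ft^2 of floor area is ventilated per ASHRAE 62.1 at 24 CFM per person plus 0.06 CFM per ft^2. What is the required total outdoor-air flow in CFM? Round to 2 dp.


Total = 177*24 + 4384*0.06 = 4511.04 CFM

4511.04 CFM


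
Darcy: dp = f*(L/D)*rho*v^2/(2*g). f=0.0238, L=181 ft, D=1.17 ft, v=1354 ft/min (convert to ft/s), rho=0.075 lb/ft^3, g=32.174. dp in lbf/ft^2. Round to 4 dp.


v_fps = 1354/60 = 22.5667 ft/s
dp = 0.0238*(181/1.17)*0.075*22.5667^2/(2*32.174) = 2.1854 lbf/ft^2

2.1854 lbf/ft^2


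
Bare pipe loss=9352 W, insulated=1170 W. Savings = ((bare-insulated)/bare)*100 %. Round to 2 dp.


Savings = ((9352-1170)/9352)*100 = 87.49 %

87.49 %


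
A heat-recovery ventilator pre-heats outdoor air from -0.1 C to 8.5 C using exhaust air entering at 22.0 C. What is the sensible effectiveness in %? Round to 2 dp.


eff = (8.5-(-0.1))/(22.0-(-0.1))*100 = 38.91 %

38.91 %


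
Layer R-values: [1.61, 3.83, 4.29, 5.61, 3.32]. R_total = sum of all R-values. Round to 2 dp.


R_total = 1.61 + 3.83 + 4.29 + 5.61 + 3.32 = 18.66

18.66


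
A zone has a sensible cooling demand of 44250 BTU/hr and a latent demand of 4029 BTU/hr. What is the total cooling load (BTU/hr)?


Qt = 44250 + 4029 = 48279 BTU/hr

48279 BTU/hr


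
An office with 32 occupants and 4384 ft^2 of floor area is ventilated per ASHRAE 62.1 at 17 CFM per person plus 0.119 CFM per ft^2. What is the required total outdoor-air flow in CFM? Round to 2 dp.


Total = 32*17 + 4384*0.119 = 1065.70 CFM

1065.70 CFM


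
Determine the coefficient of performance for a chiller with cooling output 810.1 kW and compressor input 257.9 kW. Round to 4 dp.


COP = 810.1 / 257.9 = 3.1411

3.1411


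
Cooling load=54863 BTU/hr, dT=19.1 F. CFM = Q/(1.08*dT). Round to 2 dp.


CFM = 54863 / (1.08 * 19.1) = 2659.64

2659.64 CFM


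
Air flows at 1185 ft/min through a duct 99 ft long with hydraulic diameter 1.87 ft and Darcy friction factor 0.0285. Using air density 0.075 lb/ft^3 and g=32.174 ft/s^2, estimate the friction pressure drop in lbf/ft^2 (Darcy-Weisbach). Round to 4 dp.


v_fps = 1185/60 = 19.75 ft/s
dp = 0.0285*(99/1.87)*0.075*19.75^2/(2*32.174) = 0.6860 lbf/ft^2

0.6860 lbf/ft^2


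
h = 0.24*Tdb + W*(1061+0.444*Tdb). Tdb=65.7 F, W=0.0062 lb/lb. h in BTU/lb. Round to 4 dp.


h = 0.24*65.7 + 0.0062*(1061+0.444*65.7) = 22.5271 BTU/lb

22.5271 BTU/lb


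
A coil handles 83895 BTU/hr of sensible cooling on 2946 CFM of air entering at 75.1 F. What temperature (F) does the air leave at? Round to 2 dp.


dT = 83895/(1.08*2946) = 26.3681
T_leave = 75.1 - 26.3681 = 48.73 F

48.73 F


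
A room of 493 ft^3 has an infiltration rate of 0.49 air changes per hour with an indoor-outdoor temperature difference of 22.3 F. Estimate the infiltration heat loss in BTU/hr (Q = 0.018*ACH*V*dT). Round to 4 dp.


Q = 0.018 * 0.49 * 493 * 22.3 = 96.9662 BTU/hr

96.9662 BTU/hr


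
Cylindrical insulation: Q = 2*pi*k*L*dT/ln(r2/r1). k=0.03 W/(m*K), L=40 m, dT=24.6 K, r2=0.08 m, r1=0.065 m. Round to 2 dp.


Q = 2*pi*0.03*40*24.6/ln(0.08/0.065) = 893.28 W

893.28 W


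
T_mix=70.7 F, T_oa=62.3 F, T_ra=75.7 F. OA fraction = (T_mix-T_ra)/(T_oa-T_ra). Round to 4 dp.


frac = (70.7 - 75.7) / (62.3 - 75.7) = 0.3731

0.3731


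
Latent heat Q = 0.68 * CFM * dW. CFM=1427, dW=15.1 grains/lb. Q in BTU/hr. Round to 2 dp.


Q = 0.68 * 1427 * 15.1 = 14652.44 BTU/hr

14652.44 BTU/hr


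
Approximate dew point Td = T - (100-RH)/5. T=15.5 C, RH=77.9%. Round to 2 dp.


Td = 15.5 - (100-77.9)/5 = 11.08 C

11.08 C


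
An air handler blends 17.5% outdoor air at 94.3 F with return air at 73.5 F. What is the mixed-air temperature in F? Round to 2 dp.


T_mix = 73.5 + (17.5/100)*(94.3-73.5) = 77.14 F

77.14 F


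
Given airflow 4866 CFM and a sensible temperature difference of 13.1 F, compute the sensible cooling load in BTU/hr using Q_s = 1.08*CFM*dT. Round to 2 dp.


Q = 1.08 * 4866 * 13.1 = 68844.17 BTU/hr

68844.17 BTU/hr


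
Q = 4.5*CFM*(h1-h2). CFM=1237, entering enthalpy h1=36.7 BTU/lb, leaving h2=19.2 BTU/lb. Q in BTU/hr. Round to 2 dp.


Q = 4.5 * 1237 * (36.7 - 19.2) = 97413.75 BTU/hr

97413.75 BTU/hr


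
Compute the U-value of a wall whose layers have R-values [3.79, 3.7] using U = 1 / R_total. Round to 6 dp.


R_total = 3.79 + 3.7 = 7.49
U = 1/7.49 = 0.133511

0.133511


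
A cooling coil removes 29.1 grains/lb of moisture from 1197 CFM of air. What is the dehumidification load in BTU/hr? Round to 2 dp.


Q = 0.68 * 1197 * 29.1 = 23686.24 BTU/hr

23686.24 BTU/hr


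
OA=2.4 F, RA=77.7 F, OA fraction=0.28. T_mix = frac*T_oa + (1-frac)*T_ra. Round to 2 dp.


T_mix = 0.28*2.4 + 0.72*77.7 = 56.62 F

56.62 F


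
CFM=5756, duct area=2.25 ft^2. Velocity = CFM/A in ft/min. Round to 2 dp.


V = 5756 / 2.25 = 2558.22 ft/min

2558.22 ft/min


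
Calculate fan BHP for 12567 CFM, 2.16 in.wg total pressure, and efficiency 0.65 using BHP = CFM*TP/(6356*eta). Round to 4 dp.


BHP = 12567 * 2.16 / (6356 * 0.65) = 6.5703 hp

6.5703 hp


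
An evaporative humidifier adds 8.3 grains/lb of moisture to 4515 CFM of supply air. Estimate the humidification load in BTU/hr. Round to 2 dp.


Q = 0.68 * 4515 * 8.3 = 25482.66 BTU/hr

25482.66 BTU/hr


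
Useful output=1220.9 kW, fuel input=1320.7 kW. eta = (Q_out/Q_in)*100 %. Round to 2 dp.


eta = (1220.9/1320.7)*100 = 92.44 %

92.44 %


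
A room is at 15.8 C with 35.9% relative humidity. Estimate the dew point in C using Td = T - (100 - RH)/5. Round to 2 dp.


Td = 15.8 - (100-35.9)/5 = 2.98 C

2.98 C


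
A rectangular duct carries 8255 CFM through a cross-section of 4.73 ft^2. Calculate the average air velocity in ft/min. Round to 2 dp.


V = 8255 / 4.73 = 1745.24 ft/min

1745.24 ft/min


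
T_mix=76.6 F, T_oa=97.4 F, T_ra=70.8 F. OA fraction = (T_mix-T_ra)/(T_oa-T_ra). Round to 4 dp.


frac = (76.6 - 70.8) / (97.4 - 70.8) = 0.2180

0.2180


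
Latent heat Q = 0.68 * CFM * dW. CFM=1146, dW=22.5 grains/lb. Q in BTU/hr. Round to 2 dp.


Q = 0.68 * 1146 * 22.5 = 17533.80 BTU/hr

17533.80 BTU/hr


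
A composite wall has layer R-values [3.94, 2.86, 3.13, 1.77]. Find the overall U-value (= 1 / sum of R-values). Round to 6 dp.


R_total = 3.94 + 2.86 + 3.13 + 1.77 = 11.70
U = 1/11.70 = 0.085470

0.085470


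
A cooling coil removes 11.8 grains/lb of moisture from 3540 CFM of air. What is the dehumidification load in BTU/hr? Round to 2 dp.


Q = 0.68 * 3540 * 11.8 = 28404.96 BTU/hr

28404.96 BTU/hr


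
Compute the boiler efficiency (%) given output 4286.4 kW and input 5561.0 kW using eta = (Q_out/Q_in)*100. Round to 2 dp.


eta = (4286.4/5561.0)*100 = 77.08 %

77.08 %


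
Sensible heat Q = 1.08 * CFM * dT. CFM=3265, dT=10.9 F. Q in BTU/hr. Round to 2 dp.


Q = 1.08 * 3265 * 10.9 = 38435.58 BTU/hr

38435.58 BTU/hr


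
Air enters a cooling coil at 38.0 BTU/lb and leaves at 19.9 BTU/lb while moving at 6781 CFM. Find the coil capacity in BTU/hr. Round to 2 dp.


Q = 4.5 * 6781 * (38.0 - 19.9) = 552312.45 BTU/hr

552312.45 BTU/hr


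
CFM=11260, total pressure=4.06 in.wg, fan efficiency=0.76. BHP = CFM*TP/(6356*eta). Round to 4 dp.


BHP = 11260 * 4.06 / (6356 * 0.76) = 9.4638 hp

9.4638 hp


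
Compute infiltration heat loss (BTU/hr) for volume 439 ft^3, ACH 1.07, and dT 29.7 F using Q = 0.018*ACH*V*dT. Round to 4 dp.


Q = 0.018 * 1.07 * 439 * 29.7 = 251.1177 BTU/hr

251.1177 BTU/hr


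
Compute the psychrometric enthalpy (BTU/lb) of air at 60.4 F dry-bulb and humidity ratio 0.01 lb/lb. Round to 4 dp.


h = 0.24*60.4 + 0.01*(1061+0.444*60.4) = 25.3742 BTU/lb

25.3742 BTU/lb


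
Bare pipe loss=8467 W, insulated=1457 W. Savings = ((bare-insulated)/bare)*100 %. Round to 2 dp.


Savings = ((8467-1457)/8467)*100 = 82.79 %

82.79 %


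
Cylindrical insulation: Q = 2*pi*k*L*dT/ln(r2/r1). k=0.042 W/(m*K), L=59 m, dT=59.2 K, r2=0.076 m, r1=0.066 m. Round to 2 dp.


Q = 2*pi*0.042*59*59.2/ln(0.076/0.066) = 6533.44 W

6533.44 W


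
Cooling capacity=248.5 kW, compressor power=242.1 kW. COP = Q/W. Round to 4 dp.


COP = 248.5 / 242.1 = 1.0264

1.0264


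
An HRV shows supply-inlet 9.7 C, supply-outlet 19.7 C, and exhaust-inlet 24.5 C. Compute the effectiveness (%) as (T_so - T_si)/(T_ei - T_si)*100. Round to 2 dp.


eff = (19.7-9.7)/(24.5-9.7)*100 = 67.57 %

67.57 %


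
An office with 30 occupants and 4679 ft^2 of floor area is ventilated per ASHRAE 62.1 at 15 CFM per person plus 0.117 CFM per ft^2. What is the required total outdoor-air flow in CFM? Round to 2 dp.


Total = 30*15 + 4679*0.117 = 997.44 CFM

997.44 CFM


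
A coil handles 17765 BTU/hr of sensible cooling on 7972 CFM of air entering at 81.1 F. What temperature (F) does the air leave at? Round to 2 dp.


dT = 17765/(1.08*7972) = 2.0634
T_leave = 81.1 - 2.0634 = 79.04 F

79.04 F


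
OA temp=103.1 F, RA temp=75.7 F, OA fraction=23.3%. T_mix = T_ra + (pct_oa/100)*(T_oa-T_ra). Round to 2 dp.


T_mix = 75.7 + (23.3/100)*(103.1-75.7) = 82.08 F

82.08 F


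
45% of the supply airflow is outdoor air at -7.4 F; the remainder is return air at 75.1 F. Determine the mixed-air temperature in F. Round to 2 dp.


T_mix = 0.45*(-7.4) + 0.55*75.1 = 37.98 F

37.98 F


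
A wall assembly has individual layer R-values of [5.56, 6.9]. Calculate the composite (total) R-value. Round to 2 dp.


R_total = 5.56 + 6.9 = 12.46

12.46


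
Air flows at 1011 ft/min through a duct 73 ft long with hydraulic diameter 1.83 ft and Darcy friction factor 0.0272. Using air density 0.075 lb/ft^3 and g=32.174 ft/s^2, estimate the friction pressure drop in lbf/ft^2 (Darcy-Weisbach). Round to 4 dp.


v_fps = 1011/60 = 16.85 ft/s
dp = 0.0272*(73/1.83)*0.075*16.85^2/(2*32.174) = 0.3591 lbf/ft^2

0.3591 lbf/ft^2


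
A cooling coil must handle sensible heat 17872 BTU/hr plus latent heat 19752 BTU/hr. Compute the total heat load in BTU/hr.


Qt = 17872 + 19752 = 37624 BTU/hr

37624 BTU/hr


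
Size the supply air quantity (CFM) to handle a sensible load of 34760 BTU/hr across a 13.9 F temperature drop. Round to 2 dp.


CFM = 34760 / (1.08 * 13.9) = 2315.48

2315.48 CFM


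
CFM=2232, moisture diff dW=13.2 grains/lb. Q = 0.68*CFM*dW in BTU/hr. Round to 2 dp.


Q = 0.68 * 2232 * 13.2 = 20034.43 BTU/hr

20034.43 BTU/hr


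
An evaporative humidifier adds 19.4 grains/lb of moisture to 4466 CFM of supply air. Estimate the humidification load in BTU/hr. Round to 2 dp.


Q = 0.68 * 4466 * 19.4 = 58915.47 BTU/hr

58915.47 BTU/hr


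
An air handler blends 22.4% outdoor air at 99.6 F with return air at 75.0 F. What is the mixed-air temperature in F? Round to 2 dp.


T_mix = 75.0 + (22.4/100)*(99.6-75.0) = 80.51 F

80.51 F


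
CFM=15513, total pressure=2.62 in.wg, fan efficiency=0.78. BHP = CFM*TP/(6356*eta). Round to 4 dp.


BHP = 15513 * 2.62 / (6356 * 0.78) = 8.1982 hp

8.1982 hp
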